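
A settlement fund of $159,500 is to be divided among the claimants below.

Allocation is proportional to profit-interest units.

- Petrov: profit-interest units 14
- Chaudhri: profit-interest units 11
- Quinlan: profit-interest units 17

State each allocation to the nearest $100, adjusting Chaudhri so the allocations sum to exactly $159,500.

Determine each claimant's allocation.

Petrov: $53,200 | Chaudhri: $41,700 | Quinlan: $64,600

Combined profit-interest units = 42.
Pro-rata amounts: Petrov 14/42 × $159,500 = 53,166.67; Chaudhri 11/42 × $159,500 = 41,773.81; Quinlan 17/42 × $159,500 = 64,559.52.
Rounded to nearest $100: Petrov $53,200; Chaudhri $41,800; Quinlan $64,600. Sum = $159,600.
Difference $159,500 − $159,600 = −$100 applied to Chaudhri: Chaudhri becomes $41,700.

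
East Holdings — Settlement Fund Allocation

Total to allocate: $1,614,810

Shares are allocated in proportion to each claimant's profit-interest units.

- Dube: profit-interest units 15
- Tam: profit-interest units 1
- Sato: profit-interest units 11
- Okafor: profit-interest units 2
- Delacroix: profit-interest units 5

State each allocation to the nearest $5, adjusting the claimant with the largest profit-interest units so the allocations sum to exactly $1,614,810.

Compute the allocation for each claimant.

Profit-interest units total: 15 + 1 + 11 + 2 + 5 = 34.
Raw shares: Dube 712,416.18; Tam 47,494.41; Sato 522,438.53; Okafor 94,988.82; Delacroix 237,472.06.
After rounding ($5): Dube $712,415; Tam $47,495; Sato $522,440; Okafor $94,990; Delacroix $237,470. Sum = $1,614,810.
No rounding difference to absorb.

Dube: $712,415; Tam: $47,495; Sato: $522,440; Okafor: $94,990; Delacroix: $237,470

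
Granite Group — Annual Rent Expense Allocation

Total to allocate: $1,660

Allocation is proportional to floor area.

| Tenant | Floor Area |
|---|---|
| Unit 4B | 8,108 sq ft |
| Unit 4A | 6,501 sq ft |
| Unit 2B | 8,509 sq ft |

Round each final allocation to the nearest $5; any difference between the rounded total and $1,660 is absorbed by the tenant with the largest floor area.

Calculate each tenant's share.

Unit 4B: $580 · Unit 4A: $465 · Unit 2B: $615

Floor area total: 23,118.
Proportional shares: Unit 4B 8,108/23,118 × $1,660 = 582.20; Unit 4A 6,501/23,118 × $1,660 = 466.81; Unit 2B 8,509/23,118 × $1,660 = 610.99.
After rounding ($5): Unit 4B $580; Unit 4A $465; Unit 2B $610. Sum = $1,655.
Difference $1,660 − $1,655 = +$5 applied to largest floor area (Unit 2B): Unit 2B becomes $615.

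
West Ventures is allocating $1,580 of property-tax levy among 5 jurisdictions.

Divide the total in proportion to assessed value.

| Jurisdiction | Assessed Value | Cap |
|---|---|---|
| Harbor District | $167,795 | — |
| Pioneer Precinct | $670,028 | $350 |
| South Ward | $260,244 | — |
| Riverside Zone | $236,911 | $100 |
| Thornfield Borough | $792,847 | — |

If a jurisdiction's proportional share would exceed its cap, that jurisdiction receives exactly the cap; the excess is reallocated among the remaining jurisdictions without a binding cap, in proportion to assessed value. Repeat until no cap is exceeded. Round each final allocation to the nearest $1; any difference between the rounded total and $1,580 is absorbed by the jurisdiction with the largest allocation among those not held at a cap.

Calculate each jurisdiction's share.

Total assessed value = 2,127,825.
Unconstrained shares: Harbor District 124.59; Pioneer Precinct 497.52; South Ward 193.24; Riverside Zone 175.92; Thornfield Borough 588.72.
Cap binds for Pioneer Precinct ($350), Riverside Zone ($100); residual $1,130 reallocated over remaining assessed value 1,220,886.
Remaining shares: Harbor District 155.30 → $155; South Ward 240.87 → $241; Thornfield Borough 733.83 → $734.

Harbor District: $155 | Pioneer Precinct: $350 | South Ward: $241 | Riverside Zone: $100 | Thornfield Borough: $734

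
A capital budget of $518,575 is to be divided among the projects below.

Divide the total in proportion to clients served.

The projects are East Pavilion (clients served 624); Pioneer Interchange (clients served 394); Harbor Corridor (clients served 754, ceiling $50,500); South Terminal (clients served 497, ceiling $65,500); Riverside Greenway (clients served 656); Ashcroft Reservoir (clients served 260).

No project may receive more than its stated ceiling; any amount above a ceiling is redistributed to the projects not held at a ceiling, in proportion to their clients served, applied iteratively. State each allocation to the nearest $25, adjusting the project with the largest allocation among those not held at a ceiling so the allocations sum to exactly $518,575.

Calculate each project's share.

Clients served total: 3,185.
Unconstrained shares: East Pavilion 101,598.37; Pioneer Interchange 64,150.25; Harbor Corridor 122,764.69; South Terminal 80,920.49; Riverside Greenway 106,808.54; Ashcroft Reservoir 42,332.65.
Held at cap: Harbor Corridor ($50,500), South Terminal ($65,500); residual $402,575 reallocated over remaining clients served 1,934.
Remaining shares: East Pavilion 129,889.76 → $129,900; Pioneer Interchange 82,013.73 → $82,025; Riverside Greenway 136,550.78 → $136,550; Ashcroft Reservoir 54,120.73 → $54,125.
Rounding difference −$25 applied to Riverside Greenway → $136,525.

East Pavilion: $129,900 | Pioneer Interchange: $82,025 | Harbor Corridor: $50,500 | South Terminal: $65,500 | Riverside Greenway: $136,525 | Ashcroft Reservoir: $54,125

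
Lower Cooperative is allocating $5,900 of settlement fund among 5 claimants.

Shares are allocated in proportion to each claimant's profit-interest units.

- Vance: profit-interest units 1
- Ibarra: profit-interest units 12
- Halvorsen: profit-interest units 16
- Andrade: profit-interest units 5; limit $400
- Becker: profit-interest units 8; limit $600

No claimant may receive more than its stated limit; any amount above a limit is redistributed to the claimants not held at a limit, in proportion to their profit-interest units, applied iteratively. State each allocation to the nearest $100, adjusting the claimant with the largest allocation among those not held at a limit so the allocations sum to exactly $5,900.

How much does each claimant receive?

Vance: $200 · Ibarra: $2,000 · Halvorsen: $2,700 · Andrade: $400 · Becker: $600

Sum of profit-interest units: 42.
Proportional shares (ignoring caps): Vance 140.48; Ibarra 1,685.71; Halvorsen 2,247.62; Andrade 702.38; Becker 1,123.81.
Cap binds for Andrade ($400), Becker ($600); residual $4,900 reallocated over remaining profit-interest units 29.
Remaining shares: Vance 168.97 → $200; Ibarra 2,027.59 → $2,000; Halvorsen 2,703.45 → $2,700.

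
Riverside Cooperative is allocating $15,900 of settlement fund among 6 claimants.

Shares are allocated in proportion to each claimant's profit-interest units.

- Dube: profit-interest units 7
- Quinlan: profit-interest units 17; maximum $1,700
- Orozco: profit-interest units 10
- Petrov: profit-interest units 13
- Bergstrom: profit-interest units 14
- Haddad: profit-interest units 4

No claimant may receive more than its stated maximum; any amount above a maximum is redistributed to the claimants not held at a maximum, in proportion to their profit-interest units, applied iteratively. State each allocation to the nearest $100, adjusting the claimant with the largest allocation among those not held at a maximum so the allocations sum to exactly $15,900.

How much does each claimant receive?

Dube: $2,100 | Quinlan: $1,700 | Orozco: $3,000 | Petrov: $3,800 | Bergstrom: $4,100 | Haddad: $1,200

Combined profit-interest units = 65.
Proportional shares (ignoring caps): Dube 1,712.31; Quinlan 4,158.46; Orozco 2,446.15; Petrov 3,180.00; Bergstrom 3,424.62; Haddad 978.46.
Held at cap: Quinlan ($1,700); remaining pool $14,200 reallocated over remaining profit-interest units 48.
Redistributed shares: Dube 2,070.83 → $2,100; Orozco 2,958.33 → $3,000; Petrov 3,845.83 → $3,800; Bergstrom 4,141.67 → $4,100; Haddad 1,183.33 → $1,200.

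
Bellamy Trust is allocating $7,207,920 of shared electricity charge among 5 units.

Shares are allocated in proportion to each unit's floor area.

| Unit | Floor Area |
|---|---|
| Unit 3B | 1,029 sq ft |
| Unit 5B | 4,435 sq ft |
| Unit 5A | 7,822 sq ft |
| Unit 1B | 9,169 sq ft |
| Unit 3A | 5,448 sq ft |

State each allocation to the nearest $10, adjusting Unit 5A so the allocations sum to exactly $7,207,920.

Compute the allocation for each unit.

Combined floor area = 27,903.
Pro-rata amounts: Unit 3B 1,029/27,903 × $7,207,920 = 265,811.91; Unit 5B 4,435/27,903 × $7,207,920 = 1,145,651.91; Unit 5A 7,822/27,903 × $7,207,920 = 2,020,583.82; Unit 1B 9,169/27,903 × $7,207,920 = 2,368,541.68; Unit 3A 5,448/27,903 × $7,207,920 = 1,407,330.69.
Rounded to nearest $10: Unit 3B $265,810; Unit 5B $1,145,650; Unit 5A $2,020,580; Unit 1B $2,368,540; Unit 3A $1,407,330. Sum = $7,207,910.
Difference $7,207,920 − $7,207,910 = +$10 applied to Unit 5A: Unit 5A becomes $2,020,590.

Unit 3B: $265,810; Unit 5B: $1,145,650; Unit 5A: $2,020,590; Unit 1B: $2,368,540; Unit 3A: $1,407,330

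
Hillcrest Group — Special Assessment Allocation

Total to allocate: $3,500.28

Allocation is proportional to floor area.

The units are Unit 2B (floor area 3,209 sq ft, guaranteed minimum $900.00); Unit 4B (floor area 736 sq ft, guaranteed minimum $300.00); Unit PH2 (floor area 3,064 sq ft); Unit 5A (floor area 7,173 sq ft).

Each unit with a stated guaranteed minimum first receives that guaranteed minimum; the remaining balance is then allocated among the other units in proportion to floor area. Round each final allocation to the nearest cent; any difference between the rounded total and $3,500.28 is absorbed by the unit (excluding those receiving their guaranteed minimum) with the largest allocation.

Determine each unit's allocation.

Minimums first: Unit 2B $900.00; Unit 4B $300.00. Remaining pool $2,300.28.
Remaining pool split over remaining floor area 10,237: Unit PH2 688.4886 → $688.49; Unit 5A 1,611.7914 → $1,611.79.

Unit 2B: $900.00 | Unit 4B: $300.00 | Unit PH2: $688.49 | Unit 5A: $1,611.79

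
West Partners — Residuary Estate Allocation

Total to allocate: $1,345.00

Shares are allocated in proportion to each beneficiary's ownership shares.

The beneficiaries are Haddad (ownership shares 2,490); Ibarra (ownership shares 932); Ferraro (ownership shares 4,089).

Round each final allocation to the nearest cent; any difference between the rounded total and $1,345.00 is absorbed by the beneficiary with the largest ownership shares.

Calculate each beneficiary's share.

Haddad: $445.89 · Ibarra: $166.89 · Ferraro: $732.22

Combined ownership shares = 2,490 + 932 + 4,089 = 7,511.
Unrounded shares: Haddad 445.8860; Ibarra 166.8939; Ferraro 732.2201.
At nearest cent: Haddad $445.89; Ibarra $166.89; Ferraro $732.22. Sum = $1,345.00.
Sum already equals the total — no adjustment.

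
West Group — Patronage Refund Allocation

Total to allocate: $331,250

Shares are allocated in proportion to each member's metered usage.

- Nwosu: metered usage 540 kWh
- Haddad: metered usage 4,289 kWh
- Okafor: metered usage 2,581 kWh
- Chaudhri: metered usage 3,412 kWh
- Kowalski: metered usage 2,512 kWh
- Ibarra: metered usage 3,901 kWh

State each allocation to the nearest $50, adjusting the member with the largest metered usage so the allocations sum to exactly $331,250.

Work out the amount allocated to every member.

Total metered usage = 17,235.
Proportional shares: Nwosu 540/17,235 × $331,250 = 10,378.59; Haddad 4,289/17,235 × $331,250 = 82,432.91; Okafor 2,581/17,235 × $331,250 = 49,605.82; Chaudhri 3,412/17,235 × $331,250 = 65,577.31; Kowalski 2,512/17,235 × $331,250 = 48,279.66; Ibarra 3,901/17,235 × $331,250 = 74,975.70.
After rounding ($50): Nwosu $10,400; Haddad $82,450; Okafor $49,600; Chaudhri $65,600; Kowalski $48,300; Ibarra $75,000. Sum = $331,350.
Difference $331,250 − $331,350 = −$100 applied to largest metered usage (Haddad): Haddad becomes $82,350.

Nwosu: $10,400 | Haddad: $82,350 | Okafor: $49,600 | Chaudhri: $65,600 | Kowalski: $48,300 | Ibarra: $75,000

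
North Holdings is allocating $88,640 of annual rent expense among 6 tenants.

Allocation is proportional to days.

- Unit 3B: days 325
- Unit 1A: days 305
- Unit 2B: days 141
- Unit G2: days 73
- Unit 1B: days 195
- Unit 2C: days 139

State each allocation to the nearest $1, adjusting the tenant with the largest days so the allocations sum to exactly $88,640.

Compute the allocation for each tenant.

Unit 3B: $24,455 · Unit 1A: $22,950 · Unit 2B: $10,610 · Unit G2: $5,493 · Unit 1B: $14,673 · Unit 2C: $10,459

Days total: 325 + 305 + 141 + 73 + 195 + 139 = 1,178.
Unrounded shares: Unit 3B 24,455.01; Unit 1A 22,950.08; Unit 2B 10,609.71; Unit G2 5,492.97; Unit 1B 14,673.01; Unit 2C 10,459.22.
After rounding ($1): Unit 3B $24,455; Unit 1A $22,950; Unit 2B $10,610; Unit G2 $5,493; Unit 1B $14,673; Unit 2C $10,459. Sum = $88,640.
Sum already equals the total — no adjustment.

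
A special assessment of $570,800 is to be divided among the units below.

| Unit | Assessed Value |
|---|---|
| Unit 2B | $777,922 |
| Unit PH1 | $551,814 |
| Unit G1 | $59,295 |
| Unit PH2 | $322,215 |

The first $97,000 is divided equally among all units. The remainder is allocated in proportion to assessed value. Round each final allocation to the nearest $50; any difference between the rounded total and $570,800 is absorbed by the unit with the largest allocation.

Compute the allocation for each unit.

Equal tier: $97,000 ÷ 4 = $24,250 apiece.
Remainder $473,800 by assessed value (total 1,711,246): Unit 2B 215,386.59 → $215,400; Unit PH1 152,783.10 → $152,800; Unit G1 16,417.26 → $16,400; Unit PH2 89,213.05 → $89,200.
Totals: Unit 2B $24,250 + $215,400 = $239,650; Unit PH1 $24,250 + $152,800 = $177,050; Unit G1 $24,250 + $16,400 = $40,650; Unit PH2 $24,250 + $89,200 = $113,450.

Unit 2B: $239,650; Unit PH1: $177,050; Unit G1: $40,650; Unit PH2: $113,450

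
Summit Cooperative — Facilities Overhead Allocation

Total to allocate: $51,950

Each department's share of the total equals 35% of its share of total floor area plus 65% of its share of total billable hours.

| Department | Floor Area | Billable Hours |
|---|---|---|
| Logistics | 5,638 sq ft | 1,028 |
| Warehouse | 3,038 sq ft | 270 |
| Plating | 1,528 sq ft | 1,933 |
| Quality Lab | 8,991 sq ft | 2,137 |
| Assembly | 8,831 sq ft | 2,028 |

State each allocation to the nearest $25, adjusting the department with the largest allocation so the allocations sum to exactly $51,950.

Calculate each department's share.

Logistics: $8,350; Warehouse: $3,200; Plating: $9,825; Quality Lab: $15,575; Assembly: $15,000

Totals — floor area 28,026, billable hours 7,396.
Composite weights (35% floor area + 65% billable hours): Logistics 0.1608; Warehouse 0.0617; Plating 0.1890; Quality Lab 0.3001; Assembly 0.2885.
Raw shares: Logistics 8,351.26; Warehouse 3,203.69; Plating 9,816.71; Quality Lab 15,589.89; Assembly 14,988.44.
At nearest $25: Logistics $8,350; Warehouse $3,200; Plating $9,825; Quality Lab $15,600; Assembly $15,000. Sum = $51,975.
Difference $51,950 − $51,975 = −$25 applied to largest allocation (Quality Lab): Quality Lab becomes $15,575.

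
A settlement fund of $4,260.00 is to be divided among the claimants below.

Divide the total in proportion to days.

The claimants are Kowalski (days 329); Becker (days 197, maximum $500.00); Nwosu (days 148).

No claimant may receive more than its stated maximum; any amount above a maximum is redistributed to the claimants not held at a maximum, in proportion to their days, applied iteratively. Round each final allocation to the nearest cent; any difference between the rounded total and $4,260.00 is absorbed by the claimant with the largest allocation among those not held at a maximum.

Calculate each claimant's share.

Kowalski: $2,593.38; Becker: $500.00; Nwosu: $1,166.62

Days total: 674.
Pro-rata shares before constraints: Kowalski 2,079.4362; Becker 1,245.1335; Nwosu 935.4303.
Held at cap: Becker ($500.00); residual $3,760.00 reallocated over remaining days 477.
Redistributed shares: Kowalski 2,593.3753 → $2,593.38; Nwosu 1,166.6247 → $1,166.62.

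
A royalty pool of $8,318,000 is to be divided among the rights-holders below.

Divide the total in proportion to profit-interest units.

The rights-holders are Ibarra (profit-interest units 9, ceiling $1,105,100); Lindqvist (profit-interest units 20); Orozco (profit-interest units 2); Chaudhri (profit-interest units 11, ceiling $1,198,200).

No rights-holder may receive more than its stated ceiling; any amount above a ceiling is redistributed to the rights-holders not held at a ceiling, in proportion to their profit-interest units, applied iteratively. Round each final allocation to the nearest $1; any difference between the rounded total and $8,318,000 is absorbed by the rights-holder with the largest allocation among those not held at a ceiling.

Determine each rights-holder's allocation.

Combined profit-interest units = 42.
Unconstrained shares: Ibarra 1,782,428.57; Lindqvist 3,960,952.38; Orozco 396,095.24; Chaudhri 2,178,523.81.
Held at cap: Ibarra ($1,105,100), Chaudhri ($1,198,200); remaining pool $6,014,700 reallocated over remaining profit-interest units 22.
Shares after redistribution: Lindqvist 5,467,909.09 → $5,467,909; Orozco 546,790.91 → $546,791.

Ibarra: $1,105,100 · Lindqvist: $5,467,909 · Orozco: $546,791 · Chaudhri: $1,198,200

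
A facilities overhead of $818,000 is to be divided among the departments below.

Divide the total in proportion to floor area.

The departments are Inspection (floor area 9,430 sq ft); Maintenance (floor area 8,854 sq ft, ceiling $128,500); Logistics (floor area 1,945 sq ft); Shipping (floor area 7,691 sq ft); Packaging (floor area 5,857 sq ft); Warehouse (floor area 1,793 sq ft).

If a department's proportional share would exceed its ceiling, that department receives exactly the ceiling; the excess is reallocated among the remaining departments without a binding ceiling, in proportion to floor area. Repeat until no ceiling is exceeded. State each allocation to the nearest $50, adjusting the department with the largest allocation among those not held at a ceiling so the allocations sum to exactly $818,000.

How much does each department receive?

Inspection: $243,400 | Maintenance: $128,500 | Logistics: $50,200 | Shipping: $198,500 | Packaging: $151,150 | Warehouse: $46,250

Floor area total: 35,570.
Proportional shares (ignoring caps): Inspection 216,860.84; Maintenance 203,614.62; Logistics 44,728.99; Shipping 176,869.22; Packaging 134,692.89; Warehouse 41,233.46.
Held at cap: Maintenance ($128,500); remaining pool $689,500 reallocated over remaining floor area 26,716.
Shares after redistribution: Inspection 243,374.20 → $243,350; Logistics 50,197.54 → $50,200; Shipping 198,493.21 → $198,500; Packaging 151,160.41 → $151,150; Warehouse 46,274.65 → $46,250.
Rounding difference +$50 applied to Inspection → $243,400.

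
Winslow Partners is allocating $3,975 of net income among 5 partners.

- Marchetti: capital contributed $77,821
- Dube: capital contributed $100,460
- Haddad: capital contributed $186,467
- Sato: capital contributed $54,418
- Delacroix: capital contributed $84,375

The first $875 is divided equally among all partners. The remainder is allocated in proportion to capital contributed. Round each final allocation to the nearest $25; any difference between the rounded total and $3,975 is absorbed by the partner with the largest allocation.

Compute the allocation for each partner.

Marchetti: $650 · Dube: $800 · Haddad: $1,325 · Sato: $500 · Delacroix: $700

$875 shared equally gives $175 per partner.
Remainder $3,100 by capital contributed (total 503,541): Marchetti 479.10 → $475; Dube 618.47 → $625; Haddad 1,147.97 → $1,150; Sato 335.02 → $325; Delacroix 519.45 → $525.
Totals: Marchetti $175 + $475 = $650; Dube $175 + $625 = $800; Haddad $175 + $1,150 = $1,325; Sato $175 + $325 = $500; Delacroix $175 + $525 = $700.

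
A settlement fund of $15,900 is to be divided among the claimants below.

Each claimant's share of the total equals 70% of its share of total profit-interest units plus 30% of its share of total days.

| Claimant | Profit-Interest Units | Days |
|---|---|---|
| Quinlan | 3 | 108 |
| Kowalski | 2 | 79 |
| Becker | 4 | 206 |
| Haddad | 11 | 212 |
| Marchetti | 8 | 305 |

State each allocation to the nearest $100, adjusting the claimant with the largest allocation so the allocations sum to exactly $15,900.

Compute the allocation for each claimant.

Profit-interest units total 28; days total 910.
Combined weights (70% profit-interest units + 30% days): Quinlan 0.1106; Kowalski 0.0760; Becker 0.1679; Haddad 0.3449; Marchetti 0.3005.
Raw shares: Quinlan 1,758.61; Kowalski 1,209.10; Becker 2,669.80; Haddad 5,483.75; Marchetti 4,778.74.
After rounding ($100): Quinlan $1,800; Kowalski $1,200; Becker $2,700; Haddad $5,500; Marchetti $4,800. Sum = $16,000.
Difference $15,900 − $16,000 = −$100 applied to largest allocation (Haddad): Haddad becomes $5,400.

Quinlan: $1,800 | Kowalski: $1,200 | Becker: $2,700 | Haddad: $5,400 | Marchetti: $4,800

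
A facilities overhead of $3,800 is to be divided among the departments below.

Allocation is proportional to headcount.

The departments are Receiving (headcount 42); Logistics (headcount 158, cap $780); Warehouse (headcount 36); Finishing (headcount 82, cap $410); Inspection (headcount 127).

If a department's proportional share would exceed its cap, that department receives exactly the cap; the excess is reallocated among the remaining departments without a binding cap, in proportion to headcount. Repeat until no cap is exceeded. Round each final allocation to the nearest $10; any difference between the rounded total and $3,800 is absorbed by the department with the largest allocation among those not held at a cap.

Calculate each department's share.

Receiving: $530; Logistics: $780; Warehouse: $460; Finishing: $410; Inspection: $1,620

Sum of headcount: 445.
Unconstrained shares: Receiving 358.65; Logistics 1,349.21; Warehouse 307.42; Finishing 700.22; Inspection 1,084.49.
Held at cap: Logistics ($780), Finishing ($410); balance $2,610 reallocated over remaining headcount 205.
Shares after redistribution: Receiving 534.73 → $530; Warehouse 458.34 → $460; Inspection 1,616.93 → $1,620.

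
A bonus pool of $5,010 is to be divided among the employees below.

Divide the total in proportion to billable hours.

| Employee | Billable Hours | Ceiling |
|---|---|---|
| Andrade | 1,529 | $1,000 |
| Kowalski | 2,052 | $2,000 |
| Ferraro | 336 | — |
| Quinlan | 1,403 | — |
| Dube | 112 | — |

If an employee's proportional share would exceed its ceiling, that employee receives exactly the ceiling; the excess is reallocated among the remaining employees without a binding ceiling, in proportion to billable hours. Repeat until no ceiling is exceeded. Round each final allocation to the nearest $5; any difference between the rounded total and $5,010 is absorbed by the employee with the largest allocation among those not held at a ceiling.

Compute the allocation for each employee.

Andrade: $1,000; Kowalski: $2,000; Ferraro: $365; Quinlan: $1,525; Dube: $120

Combined billable hours = 5,432.
Proportional shares (ignoring caps): Andrade 1,410.22; Kowalski 1,892.58; Ferraro 309.90; Quinlan 1,294.00; Dube 103.30.
Cap binds for Andrade ($1,000); residual $4,010 reallocated over remaining billable hours 3,903.
Cap binds for Kowalski ($2,000); residual $2,010 reallocated over remaining billable hours 1,851.
Shares after redistribution: Ferraro 364.86 → $365; Quinlan 1,523.52 → $1,525; Dube 121.62 → $120.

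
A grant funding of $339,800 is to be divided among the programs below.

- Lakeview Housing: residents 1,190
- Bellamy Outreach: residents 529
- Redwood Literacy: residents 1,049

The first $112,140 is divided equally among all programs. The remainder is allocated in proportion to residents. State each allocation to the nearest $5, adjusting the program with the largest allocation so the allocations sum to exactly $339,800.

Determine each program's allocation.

Lakeview Housing: $135,255 · Bellamy Outreach: $80,890 · Redwood Literacy: $123,655

Equal tier: $112,140 ÷ 3 = $37,380 apiece.
Remainder $227,660 by residents (total 2,768): Lakeview Housing 97,874.06 → $97,875; Bellamy Outreach 43,508.72 → $43,510; Redwood Literacy 86,277.22 → $86,275.
Totals: Lakeview Housing $37,380 + $97,875 = $135,255; Bellamy Outreach $37,380 + $43,510 = $80,890; Redwood Literacy $37,380 + $86,275 = $123,655.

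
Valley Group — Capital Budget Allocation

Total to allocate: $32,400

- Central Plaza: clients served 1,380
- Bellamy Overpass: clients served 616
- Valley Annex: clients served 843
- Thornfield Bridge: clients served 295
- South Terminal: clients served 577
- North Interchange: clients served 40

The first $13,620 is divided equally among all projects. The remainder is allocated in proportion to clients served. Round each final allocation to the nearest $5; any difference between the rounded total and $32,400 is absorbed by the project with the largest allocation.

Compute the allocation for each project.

Equal tier: $13,620 ÷ 6 = $2,270 apiece.
Remainder $18,780 by clients served (total 3,751): Central Plaza 6,909.20 → $6,910; Bellamy Overpass 3,084.11 → $3,085; Valley Annex 4,220.62 → $4,220; Thornfield Bridge 1,476.97 → $1,475; South Terminal 2,888.85 → $2,890; North Interchange 200.27 → $200.
Totals: Central Plaza $2,270 + $6,910 = $9,180; Bellamy Overpass $2,270 + $3,085 = $5,355; Valley Annex $2,270 + $4,220 = $6,490; Thornfield Bridge $2,270 + $1,475 = $3,745; South Terminal $2,270 + $2,890 = $5,160; North Interchange $2,270 + $200 = $2,470.

Central Plaza: $9,180; Bellamy Overpass: $5,355; Valley Annex: $6,490; Thornfield Bridge: $3,745; South Terminal: $5,160; North Interchange: $2,470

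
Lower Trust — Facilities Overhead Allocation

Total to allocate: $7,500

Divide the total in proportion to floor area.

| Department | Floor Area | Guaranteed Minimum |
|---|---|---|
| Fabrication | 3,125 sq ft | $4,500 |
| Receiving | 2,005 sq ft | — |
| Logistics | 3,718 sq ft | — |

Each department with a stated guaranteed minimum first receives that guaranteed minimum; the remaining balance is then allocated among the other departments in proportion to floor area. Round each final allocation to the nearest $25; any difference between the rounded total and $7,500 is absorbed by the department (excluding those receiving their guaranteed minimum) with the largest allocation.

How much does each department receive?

Fabrication: $4,500 · Receiving: $1,050 · Logistics: $1,950

Minimums first: Fabrication $4,500. Remaining pool $3,000.
Remaining pool split over remaining floor area 5,723: Receiving 1,051.02 → $1,050; Logistics 1,948.98 → $1,950.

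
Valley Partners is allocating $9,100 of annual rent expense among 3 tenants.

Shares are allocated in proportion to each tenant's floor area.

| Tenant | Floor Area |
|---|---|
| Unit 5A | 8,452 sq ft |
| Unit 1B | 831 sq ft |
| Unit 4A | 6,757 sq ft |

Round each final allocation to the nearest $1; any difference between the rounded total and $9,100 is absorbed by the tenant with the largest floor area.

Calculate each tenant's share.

Unit 5A: $4,796 · Unit 1B: $471 · Unit 4A: $3,833

Total floor area = 16,040.
Raw shares: Unit 5A 8,452/16,040 × $9,100 = 4,795.09; Unit 1B 831/16,040 × $9,100 = 471.45; Unit 4A 6,757/16,040 × $9,100 = 3,833.46.
After rounding ($1): Unit 5A $4,795; Unit 1B $471; Unit 4A $3,833. Sum = $9,099.
Difference $9,100 − $9,099 = +$1 applied to largest floor area (Unit 5A): Unit 5A becomes $4,796.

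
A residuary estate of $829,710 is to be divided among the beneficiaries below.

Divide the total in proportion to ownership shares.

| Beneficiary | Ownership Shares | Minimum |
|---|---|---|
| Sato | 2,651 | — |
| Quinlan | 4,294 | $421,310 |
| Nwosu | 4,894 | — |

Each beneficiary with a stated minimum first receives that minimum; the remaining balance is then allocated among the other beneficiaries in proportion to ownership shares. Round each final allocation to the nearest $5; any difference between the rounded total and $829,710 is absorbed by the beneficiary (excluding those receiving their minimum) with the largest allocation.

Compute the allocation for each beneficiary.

Minimums first: Quinlan $421,310. Remaining pool $408,400.
Remaining pool split over remaining ownership shares 7,545: Sato 143,494.82 → $143,495; Nwosu 264,905.18 → $264,905.

Sato: $143,495; Quinlan: $421,310; Nwosu: $264,905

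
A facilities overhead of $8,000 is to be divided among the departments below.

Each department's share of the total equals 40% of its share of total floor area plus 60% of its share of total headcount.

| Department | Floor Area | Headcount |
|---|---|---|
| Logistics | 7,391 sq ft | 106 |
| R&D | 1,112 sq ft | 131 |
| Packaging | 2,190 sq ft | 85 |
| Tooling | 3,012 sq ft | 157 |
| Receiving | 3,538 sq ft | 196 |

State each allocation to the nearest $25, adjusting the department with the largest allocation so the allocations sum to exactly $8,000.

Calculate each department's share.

Logistics: $2,125; R&D: $1,150; Packaging: $1,000; Tooling: $1,675; Receiving: $2,050

Totals — floor area 17,243, headcount 675.
Combined weights (40% floor area + 60% headcount): Logistics 0.2657; R&D 0.1422; Packaging 0.1264; Tooling 0.2094; Receiving 0.2563.
Proportional shares: Logistics 2,125.42; R&D 1,137.92; Packaging 1,010.87; Tooling 1,675.42; Receiving 2,050.37.
After rounding ($25): Logistics $2,125; R&D $1,150; Packaging $1,000; Tooling $1,675; Receiving $2,050. Sum = $8,000.
Sum already equals the total — no adjustment.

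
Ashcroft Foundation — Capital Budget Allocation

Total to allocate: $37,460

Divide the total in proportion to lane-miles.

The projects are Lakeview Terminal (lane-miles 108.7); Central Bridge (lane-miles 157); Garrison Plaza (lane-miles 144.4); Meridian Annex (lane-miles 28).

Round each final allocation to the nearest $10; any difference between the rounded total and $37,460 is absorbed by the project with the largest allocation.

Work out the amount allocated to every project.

Combined lane-miles = 438.1.
Unrounded shares: Lakeview Terminal 108.7/438.1 × $37,460 = 9,294.46; Central Bridge 157/438.1 × $37,460 = 13,424.38; Garrison Plaza 144.4/438.1 × $37,460 = 12,347.01; Meridian Annex 28/438.1 × $37,460 = 2,394.16.
At nearest $10: Lakeview Terminal $9,290; Central Bridge $13,420; Garrison Plaza $12,350; Meridian Annex $2,390. Sum = $37,450.
Difference $37,460 − $37,450 = +$10 applied to largest allocation (Central Bridge): Central Bridge becomes $13,430.

Lakeview Terminal: $9,290; Central Bridge: $13,430; Garrison Plaza: $12,350; Meridian Annex: $2,390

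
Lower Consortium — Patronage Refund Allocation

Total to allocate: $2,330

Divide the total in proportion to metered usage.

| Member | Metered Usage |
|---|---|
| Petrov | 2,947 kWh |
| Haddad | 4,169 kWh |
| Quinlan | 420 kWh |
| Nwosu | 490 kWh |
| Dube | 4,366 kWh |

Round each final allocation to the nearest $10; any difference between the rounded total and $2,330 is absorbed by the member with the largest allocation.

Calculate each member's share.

Petrov: $550 · Haddad: $780 · Quinlan: $80 · Nwosu: $90 · Dube: $830

Metered usage total: 12,392.
Unrounded shares: Petrov 2,947/12,392 × $2,330 = 554.11; Haddad 4,169/12,392 × $2,330 = 783.87; Quinlan 420/12,392 × $2,330 = 78.97; Nwosu 490/12,392 × $2,330 = 92.13; Dube 4,366/12,392 × $2,330 = 820.92.
Rounded to nearest $10: Petrov $550; Haddad $780; Quinlan $80; Nwosu $90; Dube $820. Sum = $2,320.
Difference $2,330 − $2,320 = +$10 applied to largest allocation (Dube): Dube becomes $830.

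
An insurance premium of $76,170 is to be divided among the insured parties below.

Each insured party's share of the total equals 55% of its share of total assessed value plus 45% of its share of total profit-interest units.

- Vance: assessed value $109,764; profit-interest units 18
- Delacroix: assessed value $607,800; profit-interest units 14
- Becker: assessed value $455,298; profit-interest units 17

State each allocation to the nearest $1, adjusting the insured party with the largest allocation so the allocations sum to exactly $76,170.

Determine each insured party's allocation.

Totals — assessed value 1,172,862, profit-interest units 49.
Blended shares (55% assessed value + 45% profit-interest units): Vance 0.2168; Delacroix 0.4136; Becker 0.3696.
Unrounded shares: Vance 16,512.03; Delacroix 31,503.32; Becker 28,154.65.
At nearest $1: Vance $16,512; Delacroix $31,503; Becker $28,155. Sum = $76,170.
Rounded total matches; no reconciliation needed.

Vance: $16,512 · Delacroix: $31,503 · Becker: $28,155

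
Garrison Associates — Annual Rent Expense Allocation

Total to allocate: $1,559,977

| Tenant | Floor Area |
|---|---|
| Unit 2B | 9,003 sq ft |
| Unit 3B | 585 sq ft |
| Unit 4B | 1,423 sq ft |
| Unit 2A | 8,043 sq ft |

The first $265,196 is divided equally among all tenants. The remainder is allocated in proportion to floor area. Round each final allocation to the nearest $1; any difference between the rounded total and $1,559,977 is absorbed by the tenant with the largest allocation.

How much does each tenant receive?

Unit 2B: $678,082 · Unit 3B: $106,052 · Unit 4B: $162,996 · Unit 2A: $612,847

Equal tier: $265,196 ÷ 4 = $66,299 apiece.
Remainder $1,294,781 by floor area (total 19,054): Unit 2B 611,783.00 → $611,783; Unit 3B 39,752.64 → $39,753; Unit 4B 96,697.46 → $96,697; Unit 2A 546,547.89 → $546,548.
Totals: Unit 2B $66,299 + $611,783 = $678,082; Unit 3B $66,299 + $39,753 = $106,052; Unit 4B $66,299 + $96,697 = $162,996; Unit 2A $66,299 + $546,548 = $612,847.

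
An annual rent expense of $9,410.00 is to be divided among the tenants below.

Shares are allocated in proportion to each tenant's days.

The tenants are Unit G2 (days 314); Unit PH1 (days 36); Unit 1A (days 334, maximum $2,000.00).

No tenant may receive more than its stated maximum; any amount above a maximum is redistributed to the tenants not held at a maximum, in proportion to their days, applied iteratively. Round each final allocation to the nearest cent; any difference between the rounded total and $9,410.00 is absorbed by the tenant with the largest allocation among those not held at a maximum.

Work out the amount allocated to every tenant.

Sum of days: 684.
Pro-rata shares before constraints: Unit G2 4,319.7953; Unit PH1 495.2632; Unit 1A 4,594.9415.
Capped: Unit 1A ($2,000.00); balance $7,410.00 reallocated over remaining days 350.
Redistributed shares: Unit G2 6,647.8286 → $6,647.83; Unit PH1 762.1714 → $762.17.

Unit G2: $6,647.83 | Unit PH1: $762.17 | Unit 1A: $2,000.00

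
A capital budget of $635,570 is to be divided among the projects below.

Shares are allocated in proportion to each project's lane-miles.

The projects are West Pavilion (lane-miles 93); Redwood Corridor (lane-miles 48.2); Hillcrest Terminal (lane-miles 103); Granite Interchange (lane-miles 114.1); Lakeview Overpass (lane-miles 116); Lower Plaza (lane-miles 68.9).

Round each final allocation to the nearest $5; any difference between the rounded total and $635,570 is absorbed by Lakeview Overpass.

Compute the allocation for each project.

Total lane-miles = 543.2.
Proportional shares: West Pavilion 93/543.2 × $635,570 = 108,814.45; Redwood Corridor 48.2/543.2 × $635,570 = 56,396.31; Hillcrest Terminal 103/543.2 × $635,570 = 120,514.93; Granite Interchange 114.1/543.2 × $635,570 = 133,502.46; Lakeview Overpass 116/543.2 × $635,570 = 135,725.55; Lower Plaza 68.9/543.2 × $635,570 = 80,616.30.
After rounding ($5): West Pavilion $108,815; Redwood Corridor $56,395; Hillcrest Terminal $120,515; Granite Interchange $133,500; Lakeview Overpass $135,725; Lower Plaza $80,615. Sum = $635,565.
Difference $635,570 − $635,565 = +$5 applied to Lakeview Overpass: Lakeview Overpass becomes $135,730.

West Pavilion: $108,815 · Redwood Corridor: $56,395 · Hillcrest Terminal: $120,515 · Granite Interchange: $133,500 · Lakeview Overpass: $135,730 · Lower Plaza: $80,615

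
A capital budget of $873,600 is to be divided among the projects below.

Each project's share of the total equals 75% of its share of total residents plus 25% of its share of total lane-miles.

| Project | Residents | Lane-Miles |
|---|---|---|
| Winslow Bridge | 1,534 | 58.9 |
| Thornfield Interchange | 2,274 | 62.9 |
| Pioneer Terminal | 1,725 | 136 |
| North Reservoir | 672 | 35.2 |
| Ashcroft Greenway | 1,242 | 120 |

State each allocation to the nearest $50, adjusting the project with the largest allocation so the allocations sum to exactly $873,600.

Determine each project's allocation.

Winslow Bridge: $166,100 · Thornfield Interchange: $233,300 · Pioneer Terminal: $223,700 · North Reservoir: $77,750 · Ashcroft Greenway: $172,750

Totals — residents 7,447, lane-miles 413.
Composite weights (75% residents + 25% lane-miles): Winslow Bridge 0.1901; Thornfield Interchange 0.2671; Pioneer Terminal 0.2561; North Reservoir 0.0890; Ashcroft Greenway 0.1977.
Proportional shares: Winslow Bridge 166,111.10; Thornfield Interchange 233,332.84; Pioneer Terminal 223,687.14; North Reservoir 77,737.96; Ashcroft Greenway 172,730.95.
Rounded to nearest $50: Winslow Bridge $166,100; Thornfield Interchange $233,350; Pioneer Terminal $223,700; North Reservoir $77,750; Ashcroft Greenway $172,750. Sum = $873,650.
Difference $873,600 − $873,650 = −$50 applied to largest allocation (Thornfield Interchange): Thornfield Interchange becomes $233,300.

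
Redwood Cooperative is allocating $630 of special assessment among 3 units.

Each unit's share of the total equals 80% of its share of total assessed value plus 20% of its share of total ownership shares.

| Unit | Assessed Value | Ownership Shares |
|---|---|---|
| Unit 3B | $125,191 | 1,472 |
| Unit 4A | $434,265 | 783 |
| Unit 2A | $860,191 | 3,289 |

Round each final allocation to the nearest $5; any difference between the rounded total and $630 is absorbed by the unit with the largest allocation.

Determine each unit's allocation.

Unit 3B: $80 · Unit 4A: $170 · Unit 2A: $380

Assessed value total 1,419,647; ownership shares total 5,544.
Blended shares (80% assessed value + 20% ownership shares): Unit 3B 0.1237; Unit 4A 0.2730; Unit 2A 0.6034.
Proportional shares: Unit 3B 77.90; Unit 4A 171.97; Unit 2A 380.13.
At nearest $5: Unit 3B $80; Unit 4A $170; Unit 2A $380. Sum = $630.
Sum already equals the total — no adjustment.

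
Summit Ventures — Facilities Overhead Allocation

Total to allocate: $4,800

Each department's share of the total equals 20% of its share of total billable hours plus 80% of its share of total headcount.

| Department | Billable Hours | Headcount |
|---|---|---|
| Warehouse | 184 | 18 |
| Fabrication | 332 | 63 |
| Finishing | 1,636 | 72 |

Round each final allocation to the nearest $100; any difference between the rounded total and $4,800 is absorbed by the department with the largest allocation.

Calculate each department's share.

Warehouse: $500 | Fabrication: $1,700 | Finishing: $2,600

Totals — billable hours 2,152, headcount 153.
Blended shares (20% billable hours + 80% headcount): Warehouse 0.1112; Fabrication 0.3603; Finishing 0.5285.
Unrounded shares: Warehouse 533.85; Fabrication 1,729.28; Finishing 2,536.87.
Rounded to nearest $100: Warehouse $500; Fabrication $1,700; Finishing $2,500. Sum = $4,700.
Difference $4,800 − $4,700 = +$100 applied to largest allocation (Finishing): Finishing becomes $2,600.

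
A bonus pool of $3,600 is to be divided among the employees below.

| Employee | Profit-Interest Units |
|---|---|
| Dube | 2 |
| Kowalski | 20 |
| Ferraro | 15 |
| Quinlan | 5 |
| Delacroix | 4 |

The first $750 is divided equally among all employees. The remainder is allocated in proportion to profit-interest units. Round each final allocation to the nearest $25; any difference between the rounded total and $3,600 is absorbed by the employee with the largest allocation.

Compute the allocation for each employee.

Dube: $275 | Kowalski: $1,400 | Ferraro: $1,075 | Quinlan: $450 | Delacroix: $400

$750 shared equally gives $150 per employee.
Remainder $2,850 by profit-interest units (total 46): Dube 123.91 → $125; Kowalski 1,239.13 → $1,250; Ferraro 929.35 → $925; Quinlan 309.78 → $300; Delacroix 247.83 → $250.
Totals: Dube $150 + $125 = $275; Kowalski $150 + $1,250 = $1,400; Ferraro $150 + $925 = $1,075; Quinlan $150 + $300 = $450; Delacroix $150 + $250 = $400.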